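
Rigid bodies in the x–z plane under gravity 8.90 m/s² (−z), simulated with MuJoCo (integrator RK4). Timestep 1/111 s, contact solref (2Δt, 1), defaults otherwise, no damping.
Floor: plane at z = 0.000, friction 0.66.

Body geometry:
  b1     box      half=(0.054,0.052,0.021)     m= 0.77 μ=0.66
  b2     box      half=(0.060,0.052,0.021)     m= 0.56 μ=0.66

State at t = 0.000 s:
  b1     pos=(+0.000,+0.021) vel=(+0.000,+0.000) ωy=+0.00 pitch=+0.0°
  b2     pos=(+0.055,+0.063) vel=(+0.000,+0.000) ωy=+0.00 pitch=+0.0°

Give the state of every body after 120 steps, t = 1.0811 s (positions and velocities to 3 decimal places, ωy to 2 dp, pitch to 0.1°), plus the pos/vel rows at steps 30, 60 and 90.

State at t = 1.0811 s:
  b1     pos=(+0.000,+0.021) vel=(+0.000,+0.000) ωy=+0.00 pitch=+0.0°
  b2     pos=(+0.069,+0.056) vel=(+0.000,-0.001) ωy=-0.02 pitch=+43.2°

Key-timestep trajectory:
   step    t(s)  b1.x    b1.z    b1.vx   b1.vz   b2.x    b2.z    b2.vx   b2.vz 
     30  0.2703   +0.000  +0.021  +0.000  +0.000   +0.062  +0.061  +0.078  -0.031
     60  0.5405   +0.000  +0.021  +0.000  +0.000   +0.069  +0.056  +0.026  +0.003
     90  0.8108   +0.000  +0.021  +0.000  +0.000   +0.069  +0.057  +0.000  -0.001


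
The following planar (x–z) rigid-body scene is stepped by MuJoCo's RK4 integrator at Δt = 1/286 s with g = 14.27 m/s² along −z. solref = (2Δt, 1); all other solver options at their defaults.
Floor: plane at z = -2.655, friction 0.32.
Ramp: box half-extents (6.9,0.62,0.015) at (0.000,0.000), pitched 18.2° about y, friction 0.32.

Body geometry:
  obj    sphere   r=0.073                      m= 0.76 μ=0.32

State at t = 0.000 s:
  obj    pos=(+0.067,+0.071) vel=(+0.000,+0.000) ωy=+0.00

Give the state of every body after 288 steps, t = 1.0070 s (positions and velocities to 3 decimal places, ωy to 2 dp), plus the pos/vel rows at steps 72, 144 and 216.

State at t = 1.0070 s:
  obj    pos=(+1.600,-0.434) vel=(+3.046,-1.001) ωy=+43.91

Key-timestep trajectory:
   step    t(s)  obj.x    obj.z    obj.vx   obj.vz 
     72  0.2517   +0.163  +0.039  +0.761  -0.250
    144  0.5035   +0.450  -0.055  +1.523  -0.501
    216  0.7552   +0.930  -0.213  +2.284  -0.751


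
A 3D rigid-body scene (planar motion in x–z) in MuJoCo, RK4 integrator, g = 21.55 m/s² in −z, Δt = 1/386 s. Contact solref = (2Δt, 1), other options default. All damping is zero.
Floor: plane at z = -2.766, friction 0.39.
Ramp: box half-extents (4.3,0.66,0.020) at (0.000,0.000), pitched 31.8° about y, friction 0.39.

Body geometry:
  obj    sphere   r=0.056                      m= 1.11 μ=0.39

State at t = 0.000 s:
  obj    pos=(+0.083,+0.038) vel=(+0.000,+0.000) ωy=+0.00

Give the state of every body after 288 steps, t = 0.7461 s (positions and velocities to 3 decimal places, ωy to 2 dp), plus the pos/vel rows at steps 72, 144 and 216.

State at t = 0.7461 s:
  obj    pos=(+2.002,-1.152) vel=(+5.144,-3.189) ωy=+108.06

Key-timestep trajectory:
   step    t(s)  obj.x    obj.z    obj.vx   obj.vz 
     72  0.1865   +0.203  -0.036  +1.286  -0.797
    144  0.3731   +0.563  -0.260  +2.572  -1.595
    216  0.5596   +1.162  -0.631  +3.858  -2.392


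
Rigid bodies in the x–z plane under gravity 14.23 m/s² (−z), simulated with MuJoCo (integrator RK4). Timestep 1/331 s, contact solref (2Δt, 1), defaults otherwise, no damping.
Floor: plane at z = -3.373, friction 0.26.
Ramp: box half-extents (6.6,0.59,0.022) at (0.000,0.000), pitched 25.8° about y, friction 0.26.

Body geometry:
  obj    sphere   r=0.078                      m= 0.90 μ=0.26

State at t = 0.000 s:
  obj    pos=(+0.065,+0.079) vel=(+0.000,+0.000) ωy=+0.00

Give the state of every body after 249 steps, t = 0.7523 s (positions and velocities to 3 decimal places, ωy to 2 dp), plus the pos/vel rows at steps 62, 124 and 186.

State at t = 0.7523 s:
  obj    pos=(+1.192,-0.465) vel=(+2.996,-1.448) ωy=+42.66

Key-timestep trajectory:
   step    t(s)  obj.x    obj.z    obj.vx   obj.vz 
     62  0.1873   +0.135  +0.046  +0.746  -0.361
    124  0.3746   +0.345  -0.056  +1.492  -0.721
    186  0.5619   +0.694  -0.224  +2.238  -1.082


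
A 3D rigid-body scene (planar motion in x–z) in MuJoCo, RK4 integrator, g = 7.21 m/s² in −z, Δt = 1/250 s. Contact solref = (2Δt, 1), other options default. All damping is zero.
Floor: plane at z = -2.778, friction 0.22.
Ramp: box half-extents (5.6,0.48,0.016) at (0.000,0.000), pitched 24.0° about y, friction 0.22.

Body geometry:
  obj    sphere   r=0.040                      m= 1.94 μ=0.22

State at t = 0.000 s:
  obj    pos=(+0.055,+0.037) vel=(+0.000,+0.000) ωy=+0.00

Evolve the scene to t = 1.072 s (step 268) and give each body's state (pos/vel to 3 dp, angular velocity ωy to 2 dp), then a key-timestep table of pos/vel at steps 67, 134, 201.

State at t = 1.072 s:
  obj    pos=(+1.155,-0.453) vel=(+2.051,-0.913) ωy=+56.13

Key-timestep trajectory:
   step    t(s)  obj.x    obj.z    obj.vx   obj.vz 
     67  0.2680   +0.124  +0.006  +0.513  -0.228
    134  0.5360   +0.330  -0.086  +1.026  -0.457
    201  0.8040   +0.674  -0.239  +1.539  -0.685


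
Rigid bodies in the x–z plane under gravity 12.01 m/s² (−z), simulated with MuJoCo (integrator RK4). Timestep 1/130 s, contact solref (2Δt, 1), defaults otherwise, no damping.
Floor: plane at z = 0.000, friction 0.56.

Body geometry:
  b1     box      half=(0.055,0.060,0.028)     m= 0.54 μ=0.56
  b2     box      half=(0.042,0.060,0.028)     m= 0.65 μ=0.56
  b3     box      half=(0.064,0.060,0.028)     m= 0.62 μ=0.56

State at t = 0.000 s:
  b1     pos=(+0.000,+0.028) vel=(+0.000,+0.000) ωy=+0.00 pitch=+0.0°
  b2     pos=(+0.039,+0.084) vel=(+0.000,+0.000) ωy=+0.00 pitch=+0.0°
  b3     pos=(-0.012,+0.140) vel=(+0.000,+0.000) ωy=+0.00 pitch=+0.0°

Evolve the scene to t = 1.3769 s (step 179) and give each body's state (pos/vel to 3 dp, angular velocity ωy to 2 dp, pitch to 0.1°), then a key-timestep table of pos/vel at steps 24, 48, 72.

State at t = 1.3769 s:
  b1     pos=(+0.000,+0.028) vel=(+0.000,+0.000) ωy=+0.00 pitch=+0.0°
  b2     pos=(+0.039,+0.084) vel=(+0.000,+0.000) ωy=+0.00 pitch=+0.1°
  b3     pos=(-0.159,+0.028) vel=(+0.000,+0.000) ωy=+0.00 pitch=+180.0°

Key-timestep trajectory:
   step    t(s)  b1.x    b1.z    b1.vx   b1.vz   b2.x    b2.z    b2.vx   b2.vz   b3.x    b3.z    b3.vx   b3.vz 
     24  0.1846   +0.000  +0.028  -0.001  -0.001   +0.039  +0.084  -0.002  +0.000   -0.034  +0.121  -0.205  +0.042
     48  0.3692   +0.000  +0.028  +0.000  +0.000   +0.039  +0.084  +0.000  +0.000   -0.061  +0.125  -0.171  -0.047
     72  0.5538   +0.000  +0.028  +0.000  +0.000   +0.039  +0.084  +0.000  +0.000   -0.127  +0.069  -0.474  -0.987


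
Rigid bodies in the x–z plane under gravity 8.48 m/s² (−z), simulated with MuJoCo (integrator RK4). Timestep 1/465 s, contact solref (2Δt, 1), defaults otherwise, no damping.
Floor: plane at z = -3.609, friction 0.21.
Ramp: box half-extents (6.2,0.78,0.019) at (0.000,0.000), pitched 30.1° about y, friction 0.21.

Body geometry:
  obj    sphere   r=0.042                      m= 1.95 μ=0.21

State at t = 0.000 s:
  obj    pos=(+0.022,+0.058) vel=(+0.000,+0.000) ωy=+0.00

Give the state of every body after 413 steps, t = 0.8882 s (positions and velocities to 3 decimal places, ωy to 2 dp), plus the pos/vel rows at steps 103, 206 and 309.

State at t = 0.8882 s:
  obj    pos=(+1.059,-0.543) vel=(+2.334,-1.353) ωy=+64.23

Key-timestep trajectory:
   step    t(s)  obj.x    obj.z    obj.vx   obj.vz 
    103  0.2215   +0.086  +0.020  +0.582  -0.338
    206  0.4430   +0.280  -0.092  +1.164  -0.675
    309  0.6645   +0.602  -0.279  +1.747  -1.012


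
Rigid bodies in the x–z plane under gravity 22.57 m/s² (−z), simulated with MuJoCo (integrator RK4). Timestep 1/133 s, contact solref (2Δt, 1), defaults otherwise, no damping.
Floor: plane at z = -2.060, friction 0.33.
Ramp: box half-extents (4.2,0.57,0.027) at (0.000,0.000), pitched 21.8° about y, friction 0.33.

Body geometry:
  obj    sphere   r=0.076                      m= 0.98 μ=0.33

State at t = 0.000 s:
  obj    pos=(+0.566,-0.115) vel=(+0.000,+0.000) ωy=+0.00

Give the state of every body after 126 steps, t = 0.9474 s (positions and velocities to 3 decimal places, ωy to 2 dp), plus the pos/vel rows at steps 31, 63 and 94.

State at t = 0.9474 s:
  obj    pos=(+3.060,-1.113) vel=(+5.266,-2.106) ωy=+74.61

Key-timestep trajectory:
   step    t(s)  obj.x    obj.z    obj.vx   obj.vz 
     31  0.2331   +0.717  -0.176  +1.296  -0.518
     63  0.4737   +1.190  -0.365  +2.633  -1.053
     94  0.7068   +1.954  -0.671  +3.929  -1.571


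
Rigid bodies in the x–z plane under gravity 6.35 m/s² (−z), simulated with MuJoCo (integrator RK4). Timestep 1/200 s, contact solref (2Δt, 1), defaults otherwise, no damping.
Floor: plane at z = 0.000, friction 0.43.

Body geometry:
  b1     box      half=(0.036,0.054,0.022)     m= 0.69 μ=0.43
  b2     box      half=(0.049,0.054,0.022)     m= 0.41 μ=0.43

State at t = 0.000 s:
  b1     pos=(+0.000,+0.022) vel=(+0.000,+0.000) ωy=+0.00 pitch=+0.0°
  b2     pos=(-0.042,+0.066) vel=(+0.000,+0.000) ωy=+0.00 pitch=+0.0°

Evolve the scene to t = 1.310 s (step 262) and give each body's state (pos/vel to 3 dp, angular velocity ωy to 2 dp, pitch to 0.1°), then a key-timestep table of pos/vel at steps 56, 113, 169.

State at t = 1.310 s:
  b1     pos=(+0.000,+0.022) vel=(+0.000,+0.000) ωy=+0.00 pitch=+0.0°
  b2     pos=(-0.092,+0.049) vel=(+0.000,+0.000) ωy=+0.00 pitch=-90.0°

Key-timestep trajectory:
   step    t(s)  b1.x    b1.z    b1.vx   b1.vz   b2.x    b2.z    b2.vx   b2.vz 
     56  0.2800   +0.000  +0.022  +0.000  +0.000   -0.066  +0.053  -0.130  +0.018
    113  0.5650   +0.000  +0.022  +0.000  +0.000   -0.103  +0.052  -0.033  +0.009
    169  0.8450   +0.000  +0.022  +0.000  +0.000   -0.088  +0.051  -0.024  -0.008


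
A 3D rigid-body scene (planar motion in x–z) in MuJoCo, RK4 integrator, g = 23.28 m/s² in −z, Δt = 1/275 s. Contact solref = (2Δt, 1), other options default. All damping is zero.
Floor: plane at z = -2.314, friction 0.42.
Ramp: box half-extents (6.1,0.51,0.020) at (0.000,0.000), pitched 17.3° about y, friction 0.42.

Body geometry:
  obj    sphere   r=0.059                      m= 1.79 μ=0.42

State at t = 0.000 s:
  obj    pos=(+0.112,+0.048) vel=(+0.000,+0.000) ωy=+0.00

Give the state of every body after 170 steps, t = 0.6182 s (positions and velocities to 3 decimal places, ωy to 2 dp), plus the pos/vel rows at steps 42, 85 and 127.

State at t = 0.6182 s:
  obj    pos=(+1.014,-0.233) vel=(+2.919,-0.909) ωy=+51.80

Key-timestep trajectory:
   step    t(s)  obj.x    obj.z    obj.vx   obj.vz 
     42  0.1527   +0.167  +0.031  +0.721  -0.225
     85  0.3091   +0.338  -0.022  +1.459  -0.455
    127  0.4618   +0.616  -0.109  +2.180  -0.679


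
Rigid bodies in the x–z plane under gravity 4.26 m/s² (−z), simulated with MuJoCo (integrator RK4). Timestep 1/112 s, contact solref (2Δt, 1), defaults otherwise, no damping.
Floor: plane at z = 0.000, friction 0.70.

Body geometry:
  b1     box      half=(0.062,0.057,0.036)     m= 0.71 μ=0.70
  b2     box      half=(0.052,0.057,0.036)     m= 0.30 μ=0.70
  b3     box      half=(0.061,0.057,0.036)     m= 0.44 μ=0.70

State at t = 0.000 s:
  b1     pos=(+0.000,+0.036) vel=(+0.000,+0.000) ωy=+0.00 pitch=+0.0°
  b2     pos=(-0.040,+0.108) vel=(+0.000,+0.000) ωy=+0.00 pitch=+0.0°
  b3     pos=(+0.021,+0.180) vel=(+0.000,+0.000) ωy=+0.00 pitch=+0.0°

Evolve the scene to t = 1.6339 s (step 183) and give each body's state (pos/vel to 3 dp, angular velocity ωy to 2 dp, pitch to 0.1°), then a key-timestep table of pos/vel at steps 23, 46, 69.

State at t = 1.6339 s:
  b1     pos=(+0.000,+0.036) vel=(+0.000,+0.000) ωy=+0.00 pitch=+0.0°
  b2     pos=(-0.040,+0.108) vel=(+0.000,+0.000) ωy=+0.00 pitch=+0.0°
  b3     pos=(+0.161,+0.036) vel=(+0.000,+0.000) ωy=+0.00 pitch=+180.0°

Key-timestep trajectory:
   step    t(s)  b1.x    b1.z    b1.vx   b1.vz   b2.x    b2.z    b2.vx   b2.vz   b3.x    b3.z    b3.vx   b3.vz 
     23  0.2054   +0.000  +0.036  +0.000  +0.000   -0.040  +0.108  -0.001  +0.000   +0.032  +0.175  +0.113  -0.071
     46  0.4107   +0.000  +0.036  +0.000  +0.000   -0.040  +0.108  +0.000  +0.000   +0.069  +0.136  +0.323  -0.092
     69  0.6161   +0.000  +0.036  +0.000  +0.000   -0.040  +0.108  +0.000  +0.000   +0.141  +0.066  +0.356  -0.735


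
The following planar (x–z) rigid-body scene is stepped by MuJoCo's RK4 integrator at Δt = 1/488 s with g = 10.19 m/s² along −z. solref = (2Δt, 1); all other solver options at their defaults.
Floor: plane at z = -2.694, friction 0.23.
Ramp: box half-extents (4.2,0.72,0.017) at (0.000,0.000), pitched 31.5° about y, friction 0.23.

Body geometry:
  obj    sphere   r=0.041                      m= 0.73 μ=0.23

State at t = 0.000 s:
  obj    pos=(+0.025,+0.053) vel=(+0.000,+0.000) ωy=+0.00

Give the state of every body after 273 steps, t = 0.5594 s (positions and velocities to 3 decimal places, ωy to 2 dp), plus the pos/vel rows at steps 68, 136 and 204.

State at t = 0.5594 s:
  obj    pos=(+0.532,-0.258) vel=(+1.814,-1.112) ωy=+51.88

Key-timestep trajectory:
   step    t(s)  obj.x    obj.z    obj.vx   obj.vz 
     68  0.1393   +0.056  +0.033  +0.452  -0.277
    136  0.2787   +0.151  -0.024  +0.904  -0.554
    204  0.4180   +0.308  -0.121  +1.356  -0.831


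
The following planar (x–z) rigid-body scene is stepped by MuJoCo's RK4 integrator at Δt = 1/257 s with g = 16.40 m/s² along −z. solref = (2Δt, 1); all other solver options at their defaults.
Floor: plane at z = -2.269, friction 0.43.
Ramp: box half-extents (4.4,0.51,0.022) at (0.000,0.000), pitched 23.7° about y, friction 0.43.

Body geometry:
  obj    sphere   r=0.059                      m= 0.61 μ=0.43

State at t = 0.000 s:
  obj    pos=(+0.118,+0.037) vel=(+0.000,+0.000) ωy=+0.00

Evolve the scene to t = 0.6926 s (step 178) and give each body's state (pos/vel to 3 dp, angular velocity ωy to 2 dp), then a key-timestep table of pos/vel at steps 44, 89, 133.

State at t = 0.6926 s:
  obj    pos=(+1.152,-0.417) vel=(+2.986,-1.311) ωy=+55.26

Key-timestep trajectory:
   step    t(s)  obj.x    obj.z    obj.vx   obj.vz 
     44  0.1712   +0.181  +0.009  +0.738  -0.324
     89  0.3463   +0.377  -0.077  +1.493  -0.655
    133  0.5175   +0.695  -0.217  +2.231  -0.979


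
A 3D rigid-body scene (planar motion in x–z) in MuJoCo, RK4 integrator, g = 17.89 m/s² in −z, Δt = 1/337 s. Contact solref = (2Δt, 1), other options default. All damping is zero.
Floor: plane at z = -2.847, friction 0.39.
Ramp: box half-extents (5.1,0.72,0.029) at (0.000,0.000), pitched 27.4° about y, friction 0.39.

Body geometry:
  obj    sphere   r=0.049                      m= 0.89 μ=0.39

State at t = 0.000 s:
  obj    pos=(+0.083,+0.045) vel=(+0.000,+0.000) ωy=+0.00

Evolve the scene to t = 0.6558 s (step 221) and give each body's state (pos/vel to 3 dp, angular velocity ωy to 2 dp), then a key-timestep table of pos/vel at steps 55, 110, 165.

State at t = 0.6558 s:
  obj    pos=(+1.206,-0.537) vel=(+3.424,-1.775) ωy=+78.69

Key-timestep trajectory:
   step    t(s)  obj.x    obj.z    obj.vx   obj.vz 
     55  0.1632   +0.153  +0.009  +0.852  -0.442
    110  0.3264   +0.361  -0.099  +1.704  -0.883
    165  0.4896   +0.709  -0.280  +2.556  -1.325


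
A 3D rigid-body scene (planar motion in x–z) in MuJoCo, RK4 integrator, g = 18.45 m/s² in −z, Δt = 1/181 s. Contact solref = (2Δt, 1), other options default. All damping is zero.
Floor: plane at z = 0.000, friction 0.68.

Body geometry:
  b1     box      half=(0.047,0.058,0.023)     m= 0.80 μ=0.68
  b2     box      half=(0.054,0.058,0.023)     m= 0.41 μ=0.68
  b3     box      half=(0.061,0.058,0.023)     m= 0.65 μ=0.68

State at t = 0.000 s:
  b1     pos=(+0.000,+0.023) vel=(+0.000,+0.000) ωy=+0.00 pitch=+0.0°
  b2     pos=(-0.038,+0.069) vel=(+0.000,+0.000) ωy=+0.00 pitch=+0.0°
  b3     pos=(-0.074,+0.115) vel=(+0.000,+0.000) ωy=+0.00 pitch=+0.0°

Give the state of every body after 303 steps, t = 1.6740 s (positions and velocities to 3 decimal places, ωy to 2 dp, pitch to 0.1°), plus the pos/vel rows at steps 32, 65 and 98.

State at t = 1.6740 s:
  b1     pos=(+0.000,+0.023) vel=(+0.000,+0.000) ωy=+0.00 pitch=+0.0°
  b2     pos=(-0.087,+0.054) vel=(+0.000,+0.000) ωy=+0.00 pitch=-90.0°
  b3     pos=(-0.250,+0.023) vel=(+0.000,+0.000) ωy=+0.00 pitch=+180.0°

Key-timestep trajectory:
   step    t(s)  b1.x    b1.z    b1.vx   b1.vz   b2.x    b2.z    b2.vx   b2.vz   b3.x    b3.z    b3.vx   b3.vz 
     32  0.1768   +0.000  +0.023  +0.000  +0.000   -0.065  +0.061  -0.360  -0.436   -0.127  +0.059  -0.271  +0.153
     65  0.3591   +0.000  +0.023  +0.000  +0.000   -0.095  +0.057  +0.118  -0.031   -0.185  +0.065  -0.224  +0.010
     98  0.5414   +0.000  +0.023  +0.000  +0.000   -0.089  +0.055  +0.049  -0.012   -0.251  +0.018  +0.042  +0.182


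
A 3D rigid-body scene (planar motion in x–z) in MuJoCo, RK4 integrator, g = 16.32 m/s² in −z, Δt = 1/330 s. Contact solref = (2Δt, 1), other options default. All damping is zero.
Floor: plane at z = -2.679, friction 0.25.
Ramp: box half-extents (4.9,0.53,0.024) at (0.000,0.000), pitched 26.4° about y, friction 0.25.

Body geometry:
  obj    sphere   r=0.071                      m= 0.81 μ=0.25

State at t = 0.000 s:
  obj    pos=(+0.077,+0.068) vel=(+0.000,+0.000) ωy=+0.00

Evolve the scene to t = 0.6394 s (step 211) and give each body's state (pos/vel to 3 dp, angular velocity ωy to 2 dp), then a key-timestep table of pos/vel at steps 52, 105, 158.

State at t = 0.6394 s:
  obj    pos=(+1.026,-0.403) vel=(+2.969,-1.474) ωy=+46.67

Key-timestep trajectory:
   step    t(s)  obj.x    obj.z    obj.vx   obj.vz 
     52  0.1576   +0.135  +0.039  +0.732  -0.363
    105  0.3182   +0.312  -0.049  +1.477  -0.733
    158  0.4788   +0.609  -0.196  +2.223  -1.104


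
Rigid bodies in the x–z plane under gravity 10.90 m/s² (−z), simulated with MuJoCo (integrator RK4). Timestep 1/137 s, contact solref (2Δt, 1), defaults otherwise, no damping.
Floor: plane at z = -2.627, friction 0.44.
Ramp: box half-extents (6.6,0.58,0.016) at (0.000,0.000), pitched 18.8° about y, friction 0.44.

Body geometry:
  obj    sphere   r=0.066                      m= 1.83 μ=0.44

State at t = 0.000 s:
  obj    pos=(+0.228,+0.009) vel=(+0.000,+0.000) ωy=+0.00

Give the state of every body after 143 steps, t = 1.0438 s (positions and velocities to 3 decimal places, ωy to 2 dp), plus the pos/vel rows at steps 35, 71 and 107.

State at t = 1.0438 s:
  obj    pos=(+1.522,-0.432) vel=(+2.479,-0.844) ωy=+39.67

Key-timestep trajectory:
   step    t(s)  obj.x    obj.z    obj.vx   obj.vz 
     35  0.2555   +0.306  -0.017  +0.607  -0.207
     71  0.5182   +0.547  -0.100  +1.231  -0.419
    107  0.7810   +0.953  -0.238  +1.855  -0.632


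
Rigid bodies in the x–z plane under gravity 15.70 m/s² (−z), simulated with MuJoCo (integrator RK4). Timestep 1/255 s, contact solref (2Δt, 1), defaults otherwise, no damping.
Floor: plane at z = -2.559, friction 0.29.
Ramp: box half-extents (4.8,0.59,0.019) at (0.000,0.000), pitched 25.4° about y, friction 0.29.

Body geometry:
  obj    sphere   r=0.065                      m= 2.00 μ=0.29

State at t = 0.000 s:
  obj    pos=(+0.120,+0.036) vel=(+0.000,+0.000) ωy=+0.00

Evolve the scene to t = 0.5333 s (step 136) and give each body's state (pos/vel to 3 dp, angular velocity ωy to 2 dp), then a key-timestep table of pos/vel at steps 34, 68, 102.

State at t = 0.5333 s:
  obj    pos=(+0.738,-0.257) vel=(+2.318,-1.100) ωy=+39.46

Key-timestep trajectory:
   step    t(s)  obj.x    obj.z    obj.vx   obj.vz 
     34  0.1333   +0.159  +0.018  +0.580  -0.275
     68  0.2667   +0.275  -0.037  +1.159  -0.550
    102  0.4000   +0.468  -0.129  +1.738  -0.825


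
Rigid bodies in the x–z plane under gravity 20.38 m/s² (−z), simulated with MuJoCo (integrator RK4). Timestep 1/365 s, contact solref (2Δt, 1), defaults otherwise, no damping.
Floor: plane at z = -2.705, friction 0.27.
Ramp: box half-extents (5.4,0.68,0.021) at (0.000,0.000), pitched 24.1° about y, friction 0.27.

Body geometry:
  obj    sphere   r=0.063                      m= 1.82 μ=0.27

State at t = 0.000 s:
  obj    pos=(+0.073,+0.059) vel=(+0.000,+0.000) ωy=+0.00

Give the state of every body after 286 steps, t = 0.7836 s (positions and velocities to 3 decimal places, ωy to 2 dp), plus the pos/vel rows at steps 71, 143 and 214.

State at t = 0.7836 s:
  obj    pos=(+1.739,-0.686) vel=(+4.252,-1.902) ωy=+73.92

Key-timestep trajectory:
   step    t(s)  obj.x    obj.z    obj.vx   obj.vz 
     71  0.1945   +0.176  +0.013  +1.056  -0.472
    143  0.3918   +0.490  -0.127  +2.126  -0.951
    214  0.5863   +1.006  -0.358  +3.181  -1.423


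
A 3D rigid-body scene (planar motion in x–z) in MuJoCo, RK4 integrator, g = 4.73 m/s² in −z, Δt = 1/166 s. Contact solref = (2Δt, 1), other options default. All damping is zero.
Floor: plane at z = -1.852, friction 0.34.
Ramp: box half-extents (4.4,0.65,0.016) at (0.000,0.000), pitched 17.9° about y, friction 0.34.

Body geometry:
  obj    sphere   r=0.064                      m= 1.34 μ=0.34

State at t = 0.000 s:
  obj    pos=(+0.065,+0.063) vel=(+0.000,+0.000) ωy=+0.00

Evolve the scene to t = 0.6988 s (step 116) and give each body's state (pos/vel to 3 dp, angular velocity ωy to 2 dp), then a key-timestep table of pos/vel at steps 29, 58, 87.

State at t = 0.6988 s:
  obj    pos=(+0.306,-0.015) vel=(+0.691,-0.223) ωy=+11.34

Key-timestep trajectory:
   step    t(s)  obj.x    obj.z    obj.vx   obj.vz 
     29  0.1747   +0.080  +0.058  +0.173  -0.056
     58  0.3494   +0.125  +0.044  +0.345  -0.112
     87  0.5241   +0.201  +0.019  +0.518  -0.167


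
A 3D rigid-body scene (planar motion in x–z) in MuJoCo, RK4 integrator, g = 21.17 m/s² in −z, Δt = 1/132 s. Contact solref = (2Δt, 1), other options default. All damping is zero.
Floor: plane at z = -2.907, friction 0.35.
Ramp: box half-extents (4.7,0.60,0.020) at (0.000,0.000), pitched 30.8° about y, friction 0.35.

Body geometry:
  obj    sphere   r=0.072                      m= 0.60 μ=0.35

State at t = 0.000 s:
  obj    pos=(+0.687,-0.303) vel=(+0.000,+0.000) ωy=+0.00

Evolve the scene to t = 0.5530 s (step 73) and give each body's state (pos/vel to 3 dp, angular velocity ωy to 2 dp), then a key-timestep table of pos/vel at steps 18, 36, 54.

State at t = 0.5530 s:
  obj    pos=(+1.704,-0.909) vel=(+3.678,-2.193) ωy=+59.45

Key-timestep trajectory:
   step    t(s)  obj.x    obj.z    obj.vx   obj.vz 
     18  0.1364   +0.749  -0.339  +0.907  -0.541
     36  0.2727   +0.935  -0.450  +1.814  -1.081
     54  0.4091   +1.244  -0.634  +2.721  -1.622


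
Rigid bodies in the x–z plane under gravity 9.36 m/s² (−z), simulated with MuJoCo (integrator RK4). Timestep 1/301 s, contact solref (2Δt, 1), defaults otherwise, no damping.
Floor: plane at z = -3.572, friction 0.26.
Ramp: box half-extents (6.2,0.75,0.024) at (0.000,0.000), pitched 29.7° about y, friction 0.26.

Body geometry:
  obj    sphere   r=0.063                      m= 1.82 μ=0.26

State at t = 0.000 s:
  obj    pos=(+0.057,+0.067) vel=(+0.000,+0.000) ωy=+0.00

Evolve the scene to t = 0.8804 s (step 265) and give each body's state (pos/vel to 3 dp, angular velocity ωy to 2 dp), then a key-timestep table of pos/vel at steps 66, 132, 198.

State at t = 0.8804 s:
  obj    pos=(+1.172,-0.569) vel=(+2.533,-1.445) ωy=+46.28

Key-timestep trajectory:
   step    t(s)  obj.x    obj.z    obj.vx   obj.vz 
     66  0.2193   +0.126  +0.028  +0.631  -0.360
    132  0.4385   +0.334  -0.090  +1.262  -0.720
    198  0.6578   +0.680  -0.288  +1.893  -1.080


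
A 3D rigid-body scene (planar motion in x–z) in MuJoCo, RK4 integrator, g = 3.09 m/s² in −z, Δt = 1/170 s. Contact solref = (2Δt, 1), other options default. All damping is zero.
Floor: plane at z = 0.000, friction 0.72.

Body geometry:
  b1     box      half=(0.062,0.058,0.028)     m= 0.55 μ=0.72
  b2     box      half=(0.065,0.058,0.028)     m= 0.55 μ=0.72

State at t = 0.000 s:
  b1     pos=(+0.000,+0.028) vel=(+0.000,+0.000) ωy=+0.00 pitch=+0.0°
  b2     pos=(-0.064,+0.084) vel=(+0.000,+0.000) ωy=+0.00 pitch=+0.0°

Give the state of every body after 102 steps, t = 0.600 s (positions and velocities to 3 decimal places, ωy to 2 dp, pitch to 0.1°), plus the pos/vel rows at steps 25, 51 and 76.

State at t = 0.600 s:
  b1     pos=(+0.000,+0.028) vel=(+0.000,+0.000) ωy=+0.00 pitch=+0.0°
  b2     pos=(-0.091,+0.070) vel=(-0.128,+0.047) ωy=-1.87 pitch=-58.7°

Key-timestep trajectory:
   step    t(s)  b1.x    b1.z    b1.vx   b1.vz   b2.x    b2.z    b2.vx   b2.vz 
     25  0.1471   +0.000  +0.028  +0.000  +0.000   -0.065  +0.084  -0.012  -0.001
     51  0.3000   +0.000  +0.028  +0.000  +0.000   -0.068  +0.083  -0.034  -0.007
     76  0.4471   +0.000  +0.028  +0.000  +0.000   -0.076  +0.080  -0.073  -0.043


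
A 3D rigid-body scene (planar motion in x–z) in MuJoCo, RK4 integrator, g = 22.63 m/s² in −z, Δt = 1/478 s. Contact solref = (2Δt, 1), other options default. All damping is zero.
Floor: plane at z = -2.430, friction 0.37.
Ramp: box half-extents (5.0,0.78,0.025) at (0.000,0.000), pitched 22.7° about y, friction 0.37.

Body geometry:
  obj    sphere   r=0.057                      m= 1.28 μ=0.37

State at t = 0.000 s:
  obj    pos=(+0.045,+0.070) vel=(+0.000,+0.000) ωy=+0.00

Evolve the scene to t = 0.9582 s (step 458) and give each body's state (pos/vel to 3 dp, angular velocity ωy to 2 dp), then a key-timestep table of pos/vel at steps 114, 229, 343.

State at t = 0.9582 s:
  obj    pos=(+2.687,-1.035) vel=(+5.514,-2.307) ωy=+104.85

Key-timestep trajectory:
   step    t(s)  obj.x    obj.z    obj.vx   obj.vz 
    114  0.2385   +0.209  +0.002  +1.373  -0.574
    229  0.4791   +0.705  -0.206  +2.757  -1.153
    343  0.7176   +1.527  -0.550  +4.130  -1.727


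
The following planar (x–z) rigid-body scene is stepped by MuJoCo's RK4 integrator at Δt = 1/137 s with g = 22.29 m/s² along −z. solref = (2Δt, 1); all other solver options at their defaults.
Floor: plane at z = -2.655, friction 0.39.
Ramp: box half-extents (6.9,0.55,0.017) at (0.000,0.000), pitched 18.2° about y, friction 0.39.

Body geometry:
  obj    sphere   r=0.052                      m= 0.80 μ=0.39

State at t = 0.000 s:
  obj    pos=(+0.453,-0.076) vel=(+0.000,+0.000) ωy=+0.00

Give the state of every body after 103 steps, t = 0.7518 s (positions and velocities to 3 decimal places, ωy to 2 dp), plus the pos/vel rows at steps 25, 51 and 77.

State at t = 0.7518 s:
  obj    pos=(+1.788,-0.515) vel=(+3.551,-1.167) ωy=+71.88

Key-timestep trajectory:
   step    t(s)  obj.x    obj.z    obj.vx   obj.vz 
     25  0.1825   +0.532  -0.102  +0.862  -0.283
     51  0.3723   +0.780  -0.184  +1.758  -0.578
     77  0.5620   +1.199  -0.322  +2.655  -0.873


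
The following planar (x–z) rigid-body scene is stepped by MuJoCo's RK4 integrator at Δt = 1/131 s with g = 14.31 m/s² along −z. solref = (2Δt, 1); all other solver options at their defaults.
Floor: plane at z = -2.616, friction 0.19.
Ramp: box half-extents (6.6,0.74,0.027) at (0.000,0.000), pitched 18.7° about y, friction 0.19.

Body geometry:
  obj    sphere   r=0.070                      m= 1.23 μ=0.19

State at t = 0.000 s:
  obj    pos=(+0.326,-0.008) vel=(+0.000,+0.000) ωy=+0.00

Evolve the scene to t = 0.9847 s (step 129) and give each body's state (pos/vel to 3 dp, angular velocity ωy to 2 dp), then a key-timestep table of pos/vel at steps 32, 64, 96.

State at t = 0.9847 s:
  obj    pos=(+1.831,-0.517) vel=(+3.057,-1.035) ωy=+46.09

Key-timestep trajectory:
   step    t(s)  obj.x    obj.z    obj.vx   obj.vz 
     32  0.2443   +0.419  -0.039  +0.759  -0.257
     64  0.4885   +0.697  -0.133  +1.517  -0.513
     96  0.7328   +1.160  -0.290  +2.275  -0.770


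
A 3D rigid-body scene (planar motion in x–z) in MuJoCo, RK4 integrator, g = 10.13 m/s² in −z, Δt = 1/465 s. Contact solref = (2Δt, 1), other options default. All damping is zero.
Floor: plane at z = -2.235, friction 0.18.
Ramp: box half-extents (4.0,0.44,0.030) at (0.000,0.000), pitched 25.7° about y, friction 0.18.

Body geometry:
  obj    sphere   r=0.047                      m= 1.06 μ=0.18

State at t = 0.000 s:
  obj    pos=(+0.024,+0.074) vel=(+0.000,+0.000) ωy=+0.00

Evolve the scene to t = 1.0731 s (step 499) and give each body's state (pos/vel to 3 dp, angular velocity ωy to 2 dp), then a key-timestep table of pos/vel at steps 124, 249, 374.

State at t = 1.0731 s:
  obj    pos=(+1.652,-0.710) vel=(+3.034,-1.460) ωy=+71.64

Key-timestep trajectory:
   step    t(s)  obj.x    obj.z    obj.vx   obj.vz 
    124  0.2667   +0.125  +0.026  +0.754  -0.363
    249  0.5355   +0.429  -0.121  +1.514  -0.729
    374  0.8043   +0.939  -0.366  +2.274  -1.095


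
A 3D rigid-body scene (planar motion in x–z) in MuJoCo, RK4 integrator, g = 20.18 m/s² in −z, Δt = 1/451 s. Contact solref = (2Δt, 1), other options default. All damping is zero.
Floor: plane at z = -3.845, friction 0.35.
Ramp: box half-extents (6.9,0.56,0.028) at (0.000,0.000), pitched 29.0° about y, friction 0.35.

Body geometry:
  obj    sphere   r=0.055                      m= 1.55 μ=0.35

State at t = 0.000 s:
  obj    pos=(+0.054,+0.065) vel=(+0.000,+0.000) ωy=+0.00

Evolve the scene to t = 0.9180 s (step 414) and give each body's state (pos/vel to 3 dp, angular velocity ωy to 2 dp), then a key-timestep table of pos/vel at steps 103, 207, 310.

State at t = 0.9180 s:
  obj    pos=(+2.629,-1.363) vel=(+5.611,-3.110) ωy=+116.63

Key-timestep trajectory:
   step    t(s)  obj.x    obj.z    obj.vx   obj.vz 
    103  0.2284   +0.213  -0.023  +1.396  -0.774
    207  0.4590   +0.698  -0.292  +2.805  -1.555
    310  0.6874   +1.498  -0.735  +4.201  -2.329


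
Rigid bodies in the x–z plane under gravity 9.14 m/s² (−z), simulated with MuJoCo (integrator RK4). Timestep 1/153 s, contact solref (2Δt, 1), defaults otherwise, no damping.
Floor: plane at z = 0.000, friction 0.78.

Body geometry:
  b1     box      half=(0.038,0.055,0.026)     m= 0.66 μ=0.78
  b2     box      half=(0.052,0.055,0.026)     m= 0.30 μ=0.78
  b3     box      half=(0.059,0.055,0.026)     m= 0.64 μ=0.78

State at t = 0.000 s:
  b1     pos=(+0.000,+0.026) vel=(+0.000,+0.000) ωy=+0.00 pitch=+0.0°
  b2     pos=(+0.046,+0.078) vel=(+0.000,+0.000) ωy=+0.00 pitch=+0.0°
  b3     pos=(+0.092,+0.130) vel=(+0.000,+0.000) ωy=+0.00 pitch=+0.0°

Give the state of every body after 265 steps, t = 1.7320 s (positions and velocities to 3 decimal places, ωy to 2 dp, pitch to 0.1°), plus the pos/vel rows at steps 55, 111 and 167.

State at t = 1.7320 s:
  b1     pos=(+0.000,+0.026) vel=(+0.000,+0.000) ωy=+0.00 pitch=+0.0°
  b2     pos=(+0.095,+0.052) vel=(+0.000,+0.000) ωy=+0.00 pitch=+90.0°
  b3     pos=(+0.185,+0.059) vel=(+0.000,+0.000) ωy=+0.00 pitch=+90.0°

Key-timestep trajectory:
   step    t(s)  b1.x    b1.z    b1.vx   b1.vz   b2.x    b2.z    b2.vx   b2.vz   b3.x    b3.z    b3.vx   b3.vz 
     55  0.3595   +0.000  +0.026  +0.000  +0.000   +0.083  +0.056  +0.034  -0.008   +0.151  +0.064  +0.033  +0.004
    111  0.7255   +0.000  +0.026  +0.000  +0.000   +0.095  +0.052  -0.044  -0.004   +0.170  +0.063  +0.148  -0.041
    167  1.0915   +0.000  +0.026  +0.000  +0.000   +0.095  +0.052  +0.000  +0.000   +0.179  +0.061  -0.028  +0.014


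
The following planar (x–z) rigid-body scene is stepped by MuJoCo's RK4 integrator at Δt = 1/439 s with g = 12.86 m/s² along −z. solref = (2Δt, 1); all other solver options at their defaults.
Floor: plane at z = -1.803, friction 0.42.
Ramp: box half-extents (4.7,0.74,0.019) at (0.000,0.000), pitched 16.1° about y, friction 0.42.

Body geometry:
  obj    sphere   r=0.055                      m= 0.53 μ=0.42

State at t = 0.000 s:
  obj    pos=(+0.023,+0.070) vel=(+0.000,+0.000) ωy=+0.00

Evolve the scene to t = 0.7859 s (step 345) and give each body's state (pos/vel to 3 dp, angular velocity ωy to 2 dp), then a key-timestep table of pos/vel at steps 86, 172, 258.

State at t = 0.7859 s:
  obj    pos=(+0.779,-0.148) vel=(+1.923,-0.555) ωy=+36.39

Key-timestep trajectory:
   step    t(s)  obj.x    obj.z    obj.vx   obj.vz 
     86  0.1959   +0.070  +0.057  +0.479  -0.138
    172  0.3918   +0.211  +0.016  +0.959  -0.277
    258  0.5877   +0.446  -0.052  +1.438  -0.415


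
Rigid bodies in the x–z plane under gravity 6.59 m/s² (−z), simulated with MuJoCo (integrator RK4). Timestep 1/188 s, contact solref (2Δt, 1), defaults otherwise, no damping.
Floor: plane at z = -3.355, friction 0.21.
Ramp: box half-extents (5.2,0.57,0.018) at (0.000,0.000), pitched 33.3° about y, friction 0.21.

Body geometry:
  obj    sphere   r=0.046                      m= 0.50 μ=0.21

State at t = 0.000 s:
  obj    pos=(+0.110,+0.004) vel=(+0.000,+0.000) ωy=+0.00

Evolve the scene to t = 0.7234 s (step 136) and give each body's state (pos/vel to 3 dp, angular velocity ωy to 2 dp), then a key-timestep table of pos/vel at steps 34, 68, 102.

State at t = 0.7234 s:
  obj    pos=(+0.675,-0.367) vel=(+1.563,-1.027) ωy=+40.62

Key-timestep trajectory:
   step    t(s)  obj.x    obj.z    obj.vx   obj.vz 
     34  0.1809   +0.146  -0.019  +0.391  -0.257
     68  0.3617   +0.252  -0.089  +0.782  -0.513
    102  0.5426   +0.428  -0.205  +1.172  -0.770


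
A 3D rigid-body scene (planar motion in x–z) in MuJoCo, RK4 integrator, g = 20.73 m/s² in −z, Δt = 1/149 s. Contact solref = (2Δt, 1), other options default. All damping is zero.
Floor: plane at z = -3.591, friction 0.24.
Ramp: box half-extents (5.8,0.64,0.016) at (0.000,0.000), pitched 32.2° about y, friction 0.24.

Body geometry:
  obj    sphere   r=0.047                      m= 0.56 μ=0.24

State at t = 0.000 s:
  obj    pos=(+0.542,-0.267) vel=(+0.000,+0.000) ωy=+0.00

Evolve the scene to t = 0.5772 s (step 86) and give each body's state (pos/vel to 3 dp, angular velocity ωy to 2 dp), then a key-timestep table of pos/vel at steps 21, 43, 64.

State at t = 0.5772 s:
  obj    pos=(+1.655,-0.968) vel=(+3.854,-2.427) ωy=+96.84

Key-timestep trajectory:
   step    t(s)  obj.x    obj.z    obj.vx   obj.vz 
     21  0.1409   +0.608  -0.309  +0.942  -0.593
     43  0.2886   +0.820  -0.442  +1.928  -1.214
     64  0.4295   +1.158  -0.655  +2.869  -1.807


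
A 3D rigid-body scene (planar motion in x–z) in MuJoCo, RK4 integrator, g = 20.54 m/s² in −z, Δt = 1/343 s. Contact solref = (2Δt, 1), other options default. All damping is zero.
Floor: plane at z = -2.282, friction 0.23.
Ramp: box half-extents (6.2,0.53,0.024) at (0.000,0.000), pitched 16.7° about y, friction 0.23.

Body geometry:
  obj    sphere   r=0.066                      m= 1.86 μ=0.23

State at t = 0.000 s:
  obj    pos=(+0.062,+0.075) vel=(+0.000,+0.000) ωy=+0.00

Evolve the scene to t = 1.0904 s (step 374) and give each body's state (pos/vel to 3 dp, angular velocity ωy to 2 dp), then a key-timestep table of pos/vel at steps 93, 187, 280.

State at t = 1.0904 s:
  obj    pos=(+2.463,-0.645) vel=(+4.403,-1.321) ωy=+69.65

Key-timestep trajectory:
   step    t(s)  obj.x    obj.z    obj.vx   obj.vz 
     93  0.2711   +0.211  +0.031  +1.095  -0.329
    187  0.5452   +0.662  -0.105  +2.202  -0.661
    280  0.8163   +1.408  -0.328  +3.297  -0.989


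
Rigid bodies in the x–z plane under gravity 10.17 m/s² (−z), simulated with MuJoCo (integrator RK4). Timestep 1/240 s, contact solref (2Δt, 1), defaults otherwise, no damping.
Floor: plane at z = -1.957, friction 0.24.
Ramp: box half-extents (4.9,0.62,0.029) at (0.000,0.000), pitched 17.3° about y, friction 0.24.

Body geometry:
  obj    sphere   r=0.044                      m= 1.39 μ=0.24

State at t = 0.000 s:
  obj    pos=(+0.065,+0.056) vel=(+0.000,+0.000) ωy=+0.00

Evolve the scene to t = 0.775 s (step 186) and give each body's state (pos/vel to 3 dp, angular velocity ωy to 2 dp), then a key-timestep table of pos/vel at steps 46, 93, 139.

State at t = 0.775 s:
  obj    pos=(+0.685,-0.137) vel=(+1.598,-0.498) ωy=+38.04

Key-timestep trajectory:
   step    t(s)  obj.x    obj.z    obj.vx   obj.vz 
     46  0.1917   +0.103  +0.044  +0.395  -0.123
     93  0.3875   +0.220  +0.008  +0.799  -0.249
    139  0.5792   +0.411  -0.052  +1.195  -0.372


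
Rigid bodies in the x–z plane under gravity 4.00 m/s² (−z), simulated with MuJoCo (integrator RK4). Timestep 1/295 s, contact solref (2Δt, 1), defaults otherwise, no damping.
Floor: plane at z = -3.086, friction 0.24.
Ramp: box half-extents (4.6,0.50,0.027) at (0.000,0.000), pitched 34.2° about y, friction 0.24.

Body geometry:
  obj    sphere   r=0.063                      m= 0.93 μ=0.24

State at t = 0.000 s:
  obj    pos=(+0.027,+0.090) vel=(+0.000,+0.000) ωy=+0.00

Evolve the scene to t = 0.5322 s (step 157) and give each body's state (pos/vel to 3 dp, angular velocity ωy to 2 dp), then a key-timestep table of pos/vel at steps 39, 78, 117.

State at t = 0.5322 s:
  obj    pos=(+0.215,-0.038) vel=(+0.707,-0.480) ωy=+13.56

Key-timestep trajectory:
   step    t(s)  obj.x    obj.z    obj.vx   obj.vz 
     39  0.1322   +0.039  +0.082  +0.176  -0.119
     78  0.2644   +0.074  +0.059  +0.351  -0.239
    117  0.3966   +0.132  +0.019  +0.527  -0.358


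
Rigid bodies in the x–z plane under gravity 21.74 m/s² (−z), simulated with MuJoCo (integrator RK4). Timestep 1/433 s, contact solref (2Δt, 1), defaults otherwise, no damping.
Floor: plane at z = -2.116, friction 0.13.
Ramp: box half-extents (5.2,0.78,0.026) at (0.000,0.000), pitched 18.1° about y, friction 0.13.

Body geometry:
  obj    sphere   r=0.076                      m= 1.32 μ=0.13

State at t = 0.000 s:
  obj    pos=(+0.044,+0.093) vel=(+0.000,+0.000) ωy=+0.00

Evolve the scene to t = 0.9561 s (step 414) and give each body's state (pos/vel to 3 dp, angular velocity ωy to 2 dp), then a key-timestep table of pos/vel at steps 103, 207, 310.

State at t = 0.9561 s:
  obj    pos=(+2.140,-0.592) vel=(+4.385,-1.433) ωy=+60.69

Key-timestep trajectory:
   step    t(s)  obj.x    obj.z    obj.vx   obj.vz 
    103  0.2379   +0.174  +0.051  +1.091  -0.357
    207  0.4781   +0.568  -0.078  +2.192  -0.717
    310  0.7159   +1.219  -0.291  +3.283  -1.073


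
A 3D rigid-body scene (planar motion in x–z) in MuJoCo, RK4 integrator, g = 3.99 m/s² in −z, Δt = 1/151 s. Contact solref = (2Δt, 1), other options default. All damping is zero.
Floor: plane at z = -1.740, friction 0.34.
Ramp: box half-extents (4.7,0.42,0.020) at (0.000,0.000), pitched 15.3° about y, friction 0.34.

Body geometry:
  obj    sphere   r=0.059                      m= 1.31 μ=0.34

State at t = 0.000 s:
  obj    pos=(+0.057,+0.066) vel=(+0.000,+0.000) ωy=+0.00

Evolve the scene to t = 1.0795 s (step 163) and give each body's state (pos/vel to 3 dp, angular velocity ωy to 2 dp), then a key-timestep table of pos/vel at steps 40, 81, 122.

State at t = 1.0795 s:
  obj    pos=(+0.480,-0.049) vel=(+0.783,-0.214) ωy=+13.76

Key-timestep trajectory:
   step    t(s)  obj.x    obj.z    obj.vx   obj.vz 
     40  0.2649   +0.083  +0.059  +0.192  -0.053
     81  0.5364   +0.161  +0.038  +0.389  -0.106
    122  0.8079   +0.294  +0.002  +0.586  -0.160


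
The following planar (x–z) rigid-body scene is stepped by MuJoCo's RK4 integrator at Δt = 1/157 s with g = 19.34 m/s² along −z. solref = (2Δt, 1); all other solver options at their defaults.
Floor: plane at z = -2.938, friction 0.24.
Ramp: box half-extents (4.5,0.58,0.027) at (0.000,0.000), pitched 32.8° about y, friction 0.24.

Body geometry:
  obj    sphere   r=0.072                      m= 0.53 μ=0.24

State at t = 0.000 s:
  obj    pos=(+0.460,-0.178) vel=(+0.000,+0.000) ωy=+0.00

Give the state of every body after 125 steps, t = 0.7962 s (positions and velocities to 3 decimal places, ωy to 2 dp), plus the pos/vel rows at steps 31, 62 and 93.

State at t = 0.7962 s:
  obj    pos=(+2.454,-1.464) vel=(+5.009,-3.228) ωy=+82.71

Key-timestep trajectory:
   step    t(s)  obj.x    obj.z    obj.vx   obj.vz 
     31  0.1975   +0.583  -0.258  +1.243  -0.801
     62  0.3949   +0.951  -0.495  +2.485  -1.601
     93  0.5924   +1.564  -0.890  +3.727  -2.402


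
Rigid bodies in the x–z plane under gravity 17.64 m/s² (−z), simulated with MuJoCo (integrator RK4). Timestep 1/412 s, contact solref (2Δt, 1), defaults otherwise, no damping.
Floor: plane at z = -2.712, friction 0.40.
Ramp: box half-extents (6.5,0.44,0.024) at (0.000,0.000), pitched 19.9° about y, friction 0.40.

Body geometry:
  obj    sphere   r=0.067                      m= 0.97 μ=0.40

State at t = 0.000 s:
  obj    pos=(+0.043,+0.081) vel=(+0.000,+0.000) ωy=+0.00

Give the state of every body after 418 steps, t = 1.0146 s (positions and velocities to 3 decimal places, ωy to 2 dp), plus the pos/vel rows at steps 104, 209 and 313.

State at t = 1.0146 s:
  obj    pos=(+2.119,-0.670) vel=(+4.091,-1.481) ωy=+64.94

Key-timestep trajectory:
   step    t(s)  obj.x    obj.z    obj.vx   obj.vz 
    104  0.2524   +0.172  +0.035  +1.018  -0.369
    209  0.5073   +0.562  -0.107  +2.046  -0.741
    313  0.7597   +1.207  -0.340  +3.064  -1.109
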